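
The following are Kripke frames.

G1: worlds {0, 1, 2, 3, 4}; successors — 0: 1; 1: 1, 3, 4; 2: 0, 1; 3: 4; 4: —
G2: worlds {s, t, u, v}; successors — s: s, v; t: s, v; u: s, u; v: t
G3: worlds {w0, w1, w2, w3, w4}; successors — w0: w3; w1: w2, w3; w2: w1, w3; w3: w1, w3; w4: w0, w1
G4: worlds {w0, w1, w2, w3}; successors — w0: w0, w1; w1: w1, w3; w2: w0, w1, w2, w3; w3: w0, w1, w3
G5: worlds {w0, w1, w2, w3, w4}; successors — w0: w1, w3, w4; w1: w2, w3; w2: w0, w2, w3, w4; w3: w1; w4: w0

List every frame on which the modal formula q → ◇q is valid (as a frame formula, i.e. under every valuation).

This is the axiom for reflexivity; its first-order frame correspondent is ∀x Rxx.
G1: fails — world 0 does not see itself.
G2: fails — world t does not see itself.
G3: fails — world w0 does not see itself.
G4: ✓.
G5: fails — world w0 does not see itself.

G4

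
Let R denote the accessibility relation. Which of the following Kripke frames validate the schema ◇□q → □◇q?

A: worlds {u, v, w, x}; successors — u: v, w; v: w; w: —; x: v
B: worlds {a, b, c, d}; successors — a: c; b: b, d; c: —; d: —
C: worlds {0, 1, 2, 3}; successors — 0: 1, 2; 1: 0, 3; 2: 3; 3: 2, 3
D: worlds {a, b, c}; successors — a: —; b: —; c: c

C, D

Frame correspondent (Sahlqvist): ∀x ∀y ∀z (Rxy ∧ Rxz → ∃w (Ryw ∧ Rzw)) — i.e. convergence.
A: fails — Ruv and Ruw but v and w have no common successor.
B: fails — Rac and Rac but c and c have no common successor.
C: holds.
D: holds.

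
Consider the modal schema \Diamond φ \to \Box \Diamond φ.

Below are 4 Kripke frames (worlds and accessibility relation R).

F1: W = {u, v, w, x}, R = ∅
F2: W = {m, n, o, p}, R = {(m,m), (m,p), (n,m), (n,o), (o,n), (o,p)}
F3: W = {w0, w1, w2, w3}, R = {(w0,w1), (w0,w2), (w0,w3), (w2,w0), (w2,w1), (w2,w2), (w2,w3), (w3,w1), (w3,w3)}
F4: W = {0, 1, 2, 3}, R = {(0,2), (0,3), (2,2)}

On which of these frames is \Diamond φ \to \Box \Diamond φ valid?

F1

This is the axiom for the Euclidean property; its first-order frame correspondent is \forall x \forall y \forall z (Rxy \wedge Rxz \to Ryz).
F1: ✓.
F2: fails — Rmp and Rmm but not Rpm.
F3: fails — Rw0w1 and Rw0w1 but not Rw1w1.
F4: fails — R03 and R03 but not R33.
Valid on: F1.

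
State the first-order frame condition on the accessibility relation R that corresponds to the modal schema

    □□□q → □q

∀x ∀z (xRz → ∃w (xR³w ∧ z = w))

This is a Sahlqvist (Geach-type) schema ◇^0□^3q → □^1◇^0q.
Minimal-valuation argument: fix x; take any y with xR^0y and any z with xR^1z. Set V(q) to the set of worlds R-reachable from y in exactly 3 steps. Then □^3q holds at y, so the antecedent holds at x; validity forces ◇^0q at z, giving a w with zR^0w and yR^3w.
First-order correspondent: ∀x ∀z (xRz → ∃w (xR³w ∧ z = w)).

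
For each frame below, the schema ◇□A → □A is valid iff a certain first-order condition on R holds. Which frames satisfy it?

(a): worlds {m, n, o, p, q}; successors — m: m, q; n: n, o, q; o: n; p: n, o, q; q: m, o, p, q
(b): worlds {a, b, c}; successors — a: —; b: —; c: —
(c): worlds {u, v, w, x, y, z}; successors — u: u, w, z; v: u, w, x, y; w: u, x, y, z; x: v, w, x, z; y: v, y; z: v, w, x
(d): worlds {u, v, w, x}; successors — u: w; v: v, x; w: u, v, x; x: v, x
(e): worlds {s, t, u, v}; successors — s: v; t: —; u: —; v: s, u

Frame correspondent (Sahlqvist): ∀x ∀y ∀z (Rxy ∧ Rxz → Ryz) — i.e. the Euclidean property.
(a): fails — Rno and Rno but not Roo.
(b): condition met.
(c): fails — Ruw and Ruw but not Rww.
(d): fails — Ruw and Ruw but not Rww.
(e): fails — Rsv and Rsv but not Rvv.

(b)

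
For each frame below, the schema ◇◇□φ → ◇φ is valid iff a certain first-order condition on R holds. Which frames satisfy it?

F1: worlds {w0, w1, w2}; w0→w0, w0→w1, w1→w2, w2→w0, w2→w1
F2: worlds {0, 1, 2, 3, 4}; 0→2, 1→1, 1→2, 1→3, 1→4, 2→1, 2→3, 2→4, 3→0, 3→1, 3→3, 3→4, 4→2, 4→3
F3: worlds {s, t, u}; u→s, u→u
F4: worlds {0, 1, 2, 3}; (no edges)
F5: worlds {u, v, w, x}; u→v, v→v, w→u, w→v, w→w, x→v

Frame correspondent (Sahlqvist): ∀x ∀y (xR²y → ∃w (yRw ∧ xRw)) — i.e. a generalized confluence (Geach) condition.
F1: fails — w0R²w1 but no w with w1Rw and w0Rw.
F2: fails — 0R²3 but no w with 3Rw and 0Rw.
F3: fails — uR²s but no w with sRw and uRw.
F4: condition met.
F5: condition met.
Valid on: F4, F5.

F4, F5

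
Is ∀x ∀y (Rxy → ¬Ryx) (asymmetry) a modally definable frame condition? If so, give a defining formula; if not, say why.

Any modally definable frame class is closed under surjective bounded morphisms.
The 4-cycle (worlds s,t,u,v with s→t→u→v→s) is asymmetric. Mapping every world to a single reflexive point • is a surjective bounded morphism, and the reflexive point is not asymmetric (R•• but asymmetry requires ¬R••).
Hence asymmetry is not modally definable.

Not definable by any modal formula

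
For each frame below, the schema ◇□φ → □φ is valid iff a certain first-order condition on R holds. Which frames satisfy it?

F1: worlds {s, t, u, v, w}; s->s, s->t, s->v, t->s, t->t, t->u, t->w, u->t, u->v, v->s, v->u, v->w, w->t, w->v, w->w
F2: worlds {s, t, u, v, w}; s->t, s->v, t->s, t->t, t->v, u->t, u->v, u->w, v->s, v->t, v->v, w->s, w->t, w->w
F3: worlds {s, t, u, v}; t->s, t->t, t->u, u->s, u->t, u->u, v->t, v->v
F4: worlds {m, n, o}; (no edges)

This is the axiom for the Euclidean property; its first-order frame correspondent is ∀x ∀y ∀z (Rxy ∧ Rxz → Ryz).
F1: fails — Rsv and Rsv but not Rvv.
F2: fails — Rts and Rts but not Rss.
F3: fails — Rts and Rts but not Rss.
F4: satisfies the condition.

F4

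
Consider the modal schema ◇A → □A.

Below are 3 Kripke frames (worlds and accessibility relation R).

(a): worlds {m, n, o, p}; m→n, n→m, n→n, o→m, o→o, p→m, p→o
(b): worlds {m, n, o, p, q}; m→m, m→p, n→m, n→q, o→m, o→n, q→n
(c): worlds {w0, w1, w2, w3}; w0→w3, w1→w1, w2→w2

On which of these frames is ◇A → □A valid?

(c)

This is the axiom for partial functionality; its first-order frame correspondent is ∀x ∀y ∀z (Rxy ∧ Rxz → y = z).
(a): fails — n sees both m and n.
(b): fails — m sees both m and p.
(c): condition met.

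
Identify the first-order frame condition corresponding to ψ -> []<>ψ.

Suppose ψ→□◇ψ is valid. Take Rxy and set V(ψ)={x}. Then ψ at x, so □◇ψ at x, so ◇ψ at y, so some z with Ryz has ψ; z=x, i.e. Ryx.
Conversely, any frame satisfying forall x forall y (Rxy -> Ryx) validates the schema.
Frame condition: forall x forall y (Rxy -> Ryx).

Symmetry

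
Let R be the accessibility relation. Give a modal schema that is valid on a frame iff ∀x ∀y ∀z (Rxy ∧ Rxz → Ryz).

A defining formula is ◇p → □◇p (the 5 axiom).
Suppose ◇p→□◇p is valid. Take Rxy, Rxz and set V(p)={y}. Then ◇p at x, so □◇p at x, so ◇p at z, so some w with Rzw has p; w=y, i.e. Rzy. By symmetry of the argument, Ryz.

◇p → □◇p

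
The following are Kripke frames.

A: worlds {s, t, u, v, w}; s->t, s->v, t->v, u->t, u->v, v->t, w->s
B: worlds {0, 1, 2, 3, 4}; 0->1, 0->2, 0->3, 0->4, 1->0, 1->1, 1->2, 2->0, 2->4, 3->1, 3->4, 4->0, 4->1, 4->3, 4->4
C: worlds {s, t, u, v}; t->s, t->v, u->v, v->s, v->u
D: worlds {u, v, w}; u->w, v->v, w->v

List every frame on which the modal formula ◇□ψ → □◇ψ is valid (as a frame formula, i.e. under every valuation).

B, D

The schema corresponds to convergence: ∀x ∀y ∀z (Rxy ∧ Rxz → ∃w (Ryw ∧ Rzw)).
A: fails — Rsv and Rst but v and t have no common successor.
B: holds.
C: fails — Rtv and Rts but v and s have no common successor.
D: holds.
Valid on: B, D.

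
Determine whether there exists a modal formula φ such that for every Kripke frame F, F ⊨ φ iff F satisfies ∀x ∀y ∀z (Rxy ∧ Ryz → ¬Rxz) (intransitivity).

No — not modally definable

If a class were modally definable it would be closed under surjective bounded morphisms (Goldblatt–Thomason).
The 7-cycle (worlds a,b,c,d,e,f,g with a→b→c→d→e→f→g→a) is intransitive. Mapping every world to a single reflexive point • is a surjective bounded morphism; the reflexive point is not intransitive (R••∧R•• but R••).
So no modal formula (or set of formulas) defines exactly the intransitive frames.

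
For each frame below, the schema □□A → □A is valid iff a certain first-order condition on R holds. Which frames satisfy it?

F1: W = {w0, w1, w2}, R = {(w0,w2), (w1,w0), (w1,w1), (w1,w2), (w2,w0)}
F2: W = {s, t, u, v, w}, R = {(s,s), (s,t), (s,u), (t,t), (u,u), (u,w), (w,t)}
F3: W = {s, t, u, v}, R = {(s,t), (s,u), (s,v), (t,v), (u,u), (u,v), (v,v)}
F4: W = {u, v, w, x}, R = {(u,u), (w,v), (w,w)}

F2, F4

Frame correspondent (Sahlqvist): ∀x ∀y (Rxy → ∃z (Rxz ∧ Rzy)) — i.e. density.
F1: fails — Rw0w2 but no z with Rw0z and Rzw2.
F2: ✓.
F3: fails — Rst but no z with Rsz and Rzt.
F4: ✓.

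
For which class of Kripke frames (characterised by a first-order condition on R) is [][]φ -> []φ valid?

Suppose □□φ→□φ is valid. Take Rxy and set V(φ)={w : xR²w}. Then □□φ at x, so □φ at x, so φ at y, i.e. ∃z(Rxz∧Rzy).
The converse is a direct semantic check.
Frame condition: forall x forall y (Rxy -> exists z (Rxz & Rzy)).

Density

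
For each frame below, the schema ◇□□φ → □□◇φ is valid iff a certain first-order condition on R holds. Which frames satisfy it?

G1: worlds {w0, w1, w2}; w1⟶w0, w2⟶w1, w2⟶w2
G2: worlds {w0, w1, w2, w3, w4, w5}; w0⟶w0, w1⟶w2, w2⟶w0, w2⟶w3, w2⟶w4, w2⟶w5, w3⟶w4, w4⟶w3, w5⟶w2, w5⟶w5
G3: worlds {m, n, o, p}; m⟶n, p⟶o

Frame correspondent (Sahlqvist): ∀x ∀y ∀z ((xRy ∧ xR²z) → ∃w (yR²w ∧ zRw)) — i.e. a generalized confluence (Geach) condition.
G1: fails — w2Rw1, w2R²w0 but no w with w1R²w and w0Rw.
G2: fails — w2Rw0, w2R²w3 but no w with w0R²w and w3Rw.
G3: satisfies the condition.
Valid on: G3.

G3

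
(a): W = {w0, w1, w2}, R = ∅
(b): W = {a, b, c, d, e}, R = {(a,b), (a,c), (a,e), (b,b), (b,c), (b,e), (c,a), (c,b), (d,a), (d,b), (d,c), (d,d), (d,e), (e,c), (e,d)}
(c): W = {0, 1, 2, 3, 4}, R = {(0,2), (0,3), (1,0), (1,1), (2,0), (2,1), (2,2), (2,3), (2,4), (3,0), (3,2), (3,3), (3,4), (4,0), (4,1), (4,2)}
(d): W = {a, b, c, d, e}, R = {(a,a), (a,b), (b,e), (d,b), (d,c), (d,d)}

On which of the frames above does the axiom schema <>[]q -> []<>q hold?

The schema corresponds to convergence: forall x forall y forall z (Rxy & Rxz -> exists w (Ryw & Rzw)).
(a): holds.
(b): fails — Rae and Rac but e and c have no common successor.
(c): fails — R10 and R11 but 0 and 1 have no common successor.
(d): fails — Rab and Raa but b and a have no common successor.

(a)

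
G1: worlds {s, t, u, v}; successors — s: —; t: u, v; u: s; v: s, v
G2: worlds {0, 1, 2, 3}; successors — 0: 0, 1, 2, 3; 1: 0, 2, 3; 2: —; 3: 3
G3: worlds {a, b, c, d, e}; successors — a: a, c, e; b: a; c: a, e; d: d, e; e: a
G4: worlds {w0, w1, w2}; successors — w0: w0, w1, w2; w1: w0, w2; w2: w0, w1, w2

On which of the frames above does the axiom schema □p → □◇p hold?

G4

The schema corresponds to a generalized confluence (Geach) condition: ∀x ∀z (xRz → ∃w (xRw ∧ zRw)).
G1: fails — tRu but no w with tRw and uRw.
G2: fails — 0R2 but no w with 0Rw and 2Rw.
G3: fails — dRe but no w with dRw and eRw.
G4: holds.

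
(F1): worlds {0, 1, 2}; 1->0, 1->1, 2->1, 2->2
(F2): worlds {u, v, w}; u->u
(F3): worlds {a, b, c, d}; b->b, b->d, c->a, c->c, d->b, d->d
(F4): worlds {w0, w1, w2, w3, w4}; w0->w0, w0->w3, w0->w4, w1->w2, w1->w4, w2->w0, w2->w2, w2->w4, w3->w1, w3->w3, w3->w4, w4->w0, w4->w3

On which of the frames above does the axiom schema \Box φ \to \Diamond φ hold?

(F4)

The schema corresponds to seriality: \forall x \exists y Rxy.
(F1): fails — world 0 has no successor.
(F2): fails — world v has no successor.
(F3): fails — world a has no successor.
(F4): satisfies the condition.
Valid on: (F4).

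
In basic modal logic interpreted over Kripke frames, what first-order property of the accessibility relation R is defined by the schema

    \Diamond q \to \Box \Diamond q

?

Suppose ◇q→□◇q is valid. Take Rxy, Rxz and set V(q)={y}. Then ◇q at x, so □◇q at x, so ◇q at z, so some w with Rzw has q; w=y, i.e. Rzy. By symmetry of the argument, Ryz.
Conversely, on a frame with the Euclidean property the schema holds at every world under every valuation.
So the correspondent is the Euclidean property.

the Euclidean property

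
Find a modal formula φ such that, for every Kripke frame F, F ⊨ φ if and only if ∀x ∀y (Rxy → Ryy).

The condition is shift-reflexivity. The T□ schema □(□p → p) defines it.
Suppose □(□p→p) is valid. Take Rxy and set V(p)={w : Ryw}. Then at y, □p holds; since □(□p→p) at x, □p→p at y, so p at y, i.e. Ryy.

□(□p → p)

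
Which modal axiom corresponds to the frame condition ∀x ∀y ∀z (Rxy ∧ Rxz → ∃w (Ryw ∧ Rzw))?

This is convergence; the standard corresponding axiom is .2: ◇□r → □◇r.
Suppose ◇□r→□◇r is valid. Take Rxy, Rxz and set V(r)={w : Ryw}. Then □r at y so ◇□r at x, so □◇r at x, so ◇r at z, giving w with Rzw and Ryw.

◇□r → □◇r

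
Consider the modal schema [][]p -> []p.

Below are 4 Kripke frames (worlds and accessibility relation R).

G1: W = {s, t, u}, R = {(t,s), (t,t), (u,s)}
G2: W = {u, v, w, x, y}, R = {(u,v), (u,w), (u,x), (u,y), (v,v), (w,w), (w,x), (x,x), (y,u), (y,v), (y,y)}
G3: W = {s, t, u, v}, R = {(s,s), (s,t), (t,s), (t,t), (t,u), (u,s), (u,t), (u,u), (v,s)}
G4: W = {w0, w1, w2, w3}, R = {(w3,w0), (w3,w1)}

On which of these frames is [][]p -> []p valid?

Frame correspondent (Sahlqvist): forall x forall y (Rxy -> exists z (Rxz & Rzy)) — i.e. density.
G1: fails — Rus but no z with Ruz and Rzs.
G2: holds.
G3: holds.
G4: fails — Rw3w1 but no z with Rw3z and Rzw1.
Valid on: G2, G3.

G2, G3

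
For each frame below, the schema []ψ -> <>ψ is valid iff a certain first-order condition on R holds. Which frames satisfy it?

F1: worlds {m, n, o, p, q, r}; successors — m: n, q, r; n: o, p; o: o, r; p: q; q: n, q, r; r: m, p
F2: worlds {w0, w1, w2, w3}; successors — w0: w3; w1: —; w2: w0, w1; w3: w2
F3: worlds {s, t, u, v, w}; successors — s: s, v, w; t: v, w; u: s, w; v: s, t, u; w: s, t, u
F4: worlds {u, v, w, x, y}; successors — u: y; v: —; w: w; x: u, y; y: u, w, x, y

F1, F3

Frame correspondent (Sahlqvist): forall x exists y Rxy — i.e. seriality.
F1: satisfies the condition.
F2: fails — world w1 has no successor.
F3: satisfies the condition.
F4: fails — world v has no successor.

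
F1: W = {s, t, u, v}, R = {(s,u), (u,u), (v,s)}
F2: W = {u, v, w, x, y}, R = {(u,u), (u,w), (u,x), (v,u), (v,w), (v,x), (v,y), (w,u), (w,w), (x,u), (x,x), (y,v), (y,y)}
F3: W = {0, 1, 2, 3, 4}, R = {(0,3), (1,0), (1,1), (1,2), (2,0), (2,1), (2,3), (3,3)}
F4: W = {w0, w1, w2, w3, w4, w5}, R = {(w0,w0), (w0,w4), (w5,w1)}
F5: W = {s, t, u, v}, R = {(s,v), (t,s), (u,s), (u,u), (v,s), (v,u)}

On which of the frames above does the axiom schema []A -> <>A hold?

The schema corresponds to seriality: forall x exists y Rxy.
F1: fails — world t has no successor.
F2: ✓.
F3: fails — world 4 has no successor.
F4: fails — world w1 has no successor.
F5: ✓.
Valid on: F2, F5.

F2, F5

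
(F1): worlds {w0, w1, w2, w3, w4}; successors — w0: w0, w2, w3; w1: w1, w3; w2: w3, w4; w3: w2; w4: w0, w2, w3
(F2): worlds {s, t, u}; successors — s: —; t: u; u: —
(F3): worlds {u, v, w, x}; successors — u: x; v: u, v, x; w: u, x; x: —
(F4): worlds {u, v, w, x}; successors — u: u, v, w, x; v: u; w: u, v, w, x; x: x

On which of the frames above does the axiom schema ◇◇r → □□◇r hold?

(F2)

Frame correspondent (Sahlqvist): ∀x ∀y ∀z ((xR²y ∧ xR²z) → ∃w (y = w ∧ zRw)) — i.e. a generalized confluence (Geach) condition.
(F1): fails — w0R²w0, w0R²w2 but no w with w0=w and w2Rw.
(F2): holds.
(F3): fails — vR²u, vR²u but no t with u=t and uRt.
(F4): fails — uR²u, uR²x but no t with u=t and xRt.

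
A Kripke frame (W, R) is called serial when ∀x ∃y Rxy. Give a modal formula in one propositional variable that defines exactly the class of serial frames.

□q → ◇q

This is seriality; the standard corresponding axiom is D: □q → ◇q.
Suppose □q→◇q is valid. At any x set V(q)=W. Then □q at x, so ◇q at x, so x has a successor.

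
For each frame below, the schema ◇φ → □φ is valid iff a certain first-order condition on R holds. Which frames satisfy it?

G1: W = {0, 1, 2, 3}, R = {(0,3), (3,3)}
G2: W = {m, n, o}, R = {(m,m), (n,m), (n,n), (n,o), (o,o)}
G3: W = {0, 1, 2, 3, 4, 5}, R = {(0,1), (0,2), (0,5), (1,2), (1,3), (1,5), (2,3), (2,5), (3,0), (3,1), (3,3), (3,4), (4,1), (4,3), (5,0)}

G1

Frame correspondent (Sahlqvist): ∀x ∀y ∀z (Rxy ∧ Rxz → y = z) — i.e. partial functionality.
G1: satisfies the condition.
G2: fails — n sees both m and n.
G3: fails — 0 sees both 1 and 2.
Valid on: G1.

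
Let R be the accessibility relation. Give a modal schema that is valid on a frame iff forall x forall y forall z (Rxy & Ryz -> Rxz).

This is transitivity; the standard corresponding axiom is 4: □p → □□p.
Suppose □p→□□p is valid. Take Rxy, Ryz and set V(p)={w : Rxw}. Then □p at x, so □□p at x, so □p at y, so p at z, i.e. Rxz.

□p → □□p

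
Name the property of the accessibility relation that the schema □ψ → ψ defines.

Suppose □ψ→ψ is valid. At any x set V(ψ)={w : Rxw}. Then □ψ holds at x, so ψ holds at x, i.e. Rxx.
Conversely, any frame satisfying ∀x Rxx validates the schema.
Frame condition: ∀x Rxx.

reflexivity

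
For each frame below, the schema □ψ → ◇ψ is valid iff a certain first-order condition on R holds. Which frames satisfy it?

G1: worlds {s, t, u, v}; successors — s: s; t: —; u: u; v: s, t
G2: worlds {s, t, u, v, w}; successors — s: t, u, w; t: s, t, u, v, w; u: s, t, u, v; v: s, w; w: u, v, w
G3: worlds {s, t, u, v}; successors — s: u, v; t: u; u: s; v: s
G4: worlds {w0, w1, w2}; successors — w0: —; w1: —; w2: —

G2, G3

This is the axiom for seriality; its first-order frame correspondent is ∀x ∃y Rxy.
G1: fails — world t has no successor.
G2: holds.
G3: holds.
G4: fails — world w0 has no successor.
Valid on: G2, G3.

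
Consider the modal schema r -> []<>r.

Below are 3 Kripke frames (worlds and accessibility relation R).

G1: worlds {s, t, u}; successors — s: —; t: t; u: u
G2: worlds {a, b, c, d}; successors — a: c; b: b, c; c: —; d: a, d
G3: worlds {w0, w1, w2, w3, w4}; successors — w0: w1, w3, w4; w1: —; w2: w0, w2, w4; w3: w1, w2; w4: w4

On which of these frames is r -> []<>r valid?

The schema corresponds to symmetry: forall x forall y (Rxy -> Ryx).
G1: satisfies the condition.
G2: fails — Rbc but not Rcb.
G3: fails — Rw0w4 but not Rw4w0.

G1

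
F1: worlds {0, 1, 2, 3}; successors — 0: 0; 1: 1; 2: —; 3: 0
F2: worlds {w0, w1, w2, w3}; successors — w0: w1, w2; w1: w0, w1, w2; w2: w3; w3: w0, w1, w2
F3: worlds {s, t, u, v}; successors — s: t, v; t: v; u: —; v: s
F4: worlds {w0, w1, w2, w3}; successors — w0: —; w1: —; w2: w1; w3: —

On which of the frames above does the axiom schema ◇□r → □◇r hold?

The schema corresponds to convergence: ∀x ∀y ∀z (Rxy ∧ Rxz → ∃w (Ryw ∧ Rzw)).
F1: holds.
F2: fails — Rw0w1 and Rw0w2 but w1 and w2 have no common successor.
F3: fails — Rsv and Rst but v and t have no common successor.
F4: fails — Rw2w1 and Rw2w1 but w1 and w1 have no common successor.
Valid on: F1.

F1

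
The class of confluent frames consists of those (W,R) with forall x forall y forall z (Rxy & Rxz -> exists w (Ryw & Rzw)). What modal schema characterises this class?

◇□s → □◇s

A defining formula is ◇□s → □◇s (the .2 axiom).
Suppose ◇□s→□◇s is valid. Take Rxy, Rxz and set V(s)={w : Ryw}. Then □s at y so ◇□s at x, so □◇s at x, so ◇s at z, giving w with Rzw and Ryw.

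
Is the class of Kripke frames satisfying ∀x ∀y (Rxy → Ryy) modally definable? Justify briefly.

Yes — defined by □(□p → p)

The condition is shift-reflexivity. A defining modal formula is □(□p → p).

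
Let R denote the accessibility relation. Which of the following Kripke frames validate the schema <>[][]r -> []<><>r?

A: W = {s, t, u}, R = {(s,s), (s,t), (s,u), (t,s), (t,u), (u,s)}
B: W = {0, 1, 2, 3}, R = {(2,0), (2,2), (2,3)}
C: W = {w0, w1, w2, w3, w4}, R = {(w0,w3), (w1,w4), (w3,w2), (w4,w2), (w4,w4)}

A

The schema corresponds to a generalized confluence (Geach) condition: forall x forall y forall z ((xRy & xRz) -> exists w (y R^2 w & z R^2 w)).
A: ✓.
B: fails — 2R0, 2R0 but no w with 0R²w and 0R²w.
C: fails — w0Rw3, w0Rw3 but no w with w3R²w and w3R²w.
Valid on: A.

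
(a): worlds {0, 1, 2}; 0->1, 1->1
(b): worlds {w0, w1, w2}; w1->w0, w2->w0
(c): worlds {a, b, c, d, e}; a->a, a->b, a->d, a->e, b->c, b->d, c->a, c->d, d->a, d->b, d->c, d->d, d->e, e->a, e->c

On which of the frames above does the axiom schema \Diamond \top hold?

(c)

This is the axiom for seriality; its first-order frame correspondent is \forall x \exists y Rxy.
(a): fails — world 2 has no successor.
(b): fails — world w0 has no successor.
(c): ✓.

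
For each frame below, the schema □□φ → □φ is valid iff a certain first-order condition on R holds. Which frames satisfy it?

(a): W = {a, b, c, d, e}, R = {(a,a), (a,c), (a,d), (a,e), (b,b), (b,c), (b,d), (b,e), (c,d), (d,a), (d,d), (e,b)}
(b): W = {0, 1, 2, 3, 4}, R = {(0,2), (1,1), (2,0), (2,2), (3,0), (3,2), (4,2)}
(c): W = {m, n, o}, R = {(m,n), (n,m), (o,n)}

(a), (b)

Frame correspondent (Sahlqvist): ∀x ∀y (Rxy → ∃z (Rxz ∧ Rzy)) — i.e. density.
(a): satisfies the condition.
(b): satisfies the condition.
(c): fails — Rnm but no z with Rnz and Rzm.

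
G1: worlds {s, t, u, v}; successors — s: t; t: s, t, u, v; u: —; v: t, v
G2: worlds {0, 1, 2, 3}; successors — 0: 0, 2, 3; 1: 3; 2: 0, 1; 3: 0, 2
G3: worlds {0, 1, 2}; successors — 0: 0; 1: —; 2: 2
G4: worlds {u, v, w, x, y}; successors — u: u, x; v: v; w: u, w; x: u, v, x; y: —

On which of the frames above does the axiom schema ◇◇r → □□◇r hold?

The schema corresponds to a generalized confluence (Geach) condition: ∀x ∀y ∀z ((xR²y ∧ xR²z) → ∃w (y = w ∧ zRw)).
G1: fails — sR²s, sR²s but no w with s=w and sRw.
G2: fails — 0R²0, 0R²1 but no w with 0=w and 1Rw.
G3: ✓.
G4: fails — uR²u, uR²v but no t with u=t and vRt.
Valid on: G3.

G3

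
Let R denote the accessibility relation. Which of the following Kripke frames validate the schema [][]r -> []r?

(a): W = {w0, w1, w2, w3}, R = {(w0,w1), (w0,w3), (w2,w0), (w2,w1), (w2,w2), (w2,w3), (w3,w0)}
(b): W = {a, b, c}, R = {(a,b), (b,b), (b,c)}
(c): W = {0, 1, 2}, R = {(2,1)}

(b)

Frame correspondent (Sahlqvist): forall x forall y (Rxy -> exists z (Rxz & Rzy)) — i.e. density.
(a): fails — Rw3w0 but no z with Rw3z and Rzw0.
(b): holds.
(c): fails — R21 but no z with R2z and Rz1.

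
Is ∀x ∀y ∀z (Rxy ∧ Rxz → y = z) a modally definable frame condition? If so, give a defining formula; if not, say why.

Yes, by ◇p → □p

The condition is partial functionality. A defining modal formula is ◇p → □p.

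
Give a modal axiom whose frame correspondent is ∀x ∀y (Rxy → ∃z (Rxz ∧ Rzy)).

□□p → □p

The condition is density. The C4 schema □□p → □p defines it.
Suppose □□p→□p is valid. Take Rxy and set V(p)={w : xR²w}. Then □□p at x, so □p at x, so p at y, i.e. ∃z(Rxz∧Rzy).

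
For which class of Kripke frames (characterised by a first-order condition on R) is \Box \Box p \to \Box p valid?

density: \forall x \forall y (Rxy \to \exists z (Rxz \wedge Rzy))

This is the C4 axiom.
Its frame correspondent is density — \forall x \forall y (Rxy \to \exists z (Rxz \wedge Rzy)).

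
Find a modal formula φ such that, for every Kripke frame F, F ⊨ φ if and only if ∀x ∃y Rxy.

□q → ◇q

The condition is seriality. The D schema □q → ◇q defines it.
Suppose □q→◇q is valid. At any x set V(q)=W. Then □q at x, so ◇q at x, so x has a successor.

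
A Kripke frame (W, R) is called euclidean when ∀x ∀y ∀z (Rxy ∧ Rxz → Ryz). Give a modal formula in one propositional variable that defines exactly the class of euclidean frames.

◇r → □◇r

This is the Euclidean property; the standard corresponding axiom is 5: ◇r → □◇r.
Suppose ◇r→□◇r is valid. Take Rxy, Rxz and set V(r)={y}. Then ◇r at x, so □◇r at x, so ◇r at z, so some w with Rzw has r; w=y, i.e. Rzy. By symmetry of the argument, Ryz.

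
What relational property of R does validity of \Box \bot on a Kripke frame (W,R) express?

Emptiness of R

□⊥ is valid iff no world has any successor (otherwise □⊥ fails at any world with one).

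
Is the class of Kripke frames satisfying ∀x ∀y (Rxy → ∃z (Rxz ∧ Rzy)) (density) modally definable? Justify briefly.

This is a Sahlqvist condition; the C4 axiom □□p → □p defines it.
Suppose □□p→□p is valid. Take Rxy and set V(p)={w : xR²w}. Then □□p at x, so □p at x, so p at y, i.e. ∃z(Rxz∧Rzy).

Yes, by □□p → □p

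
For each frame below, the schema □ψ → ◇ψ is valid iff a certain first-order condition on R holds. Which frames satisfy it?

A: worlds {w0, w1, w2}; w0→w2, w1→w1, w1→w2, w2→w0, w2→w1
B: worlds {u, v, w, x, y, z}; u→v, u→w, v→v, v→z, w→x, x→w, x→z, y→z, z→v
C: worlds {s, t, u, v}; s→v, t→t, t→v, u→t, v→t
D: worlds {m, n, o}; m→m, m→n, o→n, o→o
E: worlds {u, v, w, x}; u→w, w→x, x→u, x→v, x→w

The schema corresponds to seriality: ∀x ∃y Rxy.
A: holds.
B: holds.
C: holds.
D: fails — world n has no successor.
E: fails — world v has no successor.
Valid on: A, B, C.

A, B, C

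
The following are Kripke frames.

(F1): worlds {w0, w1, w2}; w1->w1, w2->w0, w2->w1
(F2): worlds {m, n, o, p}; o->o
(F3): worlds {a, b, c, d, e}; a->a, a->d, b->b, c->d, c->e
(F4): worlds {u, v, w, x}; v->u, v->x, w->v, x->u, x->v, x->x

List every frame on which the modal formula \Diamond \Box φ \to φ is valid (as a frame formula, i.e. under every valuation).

Frame correspondent (Sahlqvist): \forall x \forall y (Rxy \to Ryx) — i.e. symmetry.
(F1): fails — Rw2w0 but not Rw0w2.
(F2): ✓.
(F3): fails — Rcd but not Rdc.
(F4): fails — Rvu but not Ruv.
Valid on: (F2).

(F2)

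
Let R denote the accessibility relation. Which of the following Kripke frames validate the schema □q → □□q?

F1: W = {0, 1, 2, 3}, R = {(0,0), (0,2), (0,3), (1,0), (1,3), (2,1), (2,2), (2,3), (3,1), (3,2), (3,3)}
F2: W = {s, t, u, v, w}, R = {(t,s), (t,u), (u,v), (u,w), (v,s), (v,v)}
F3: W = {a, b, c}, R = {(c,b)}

F3

The schema corresponds to transitivity: ∀x ∀y ∀z (Rxy ∧ Ryz → Rxz).
F1: fails — R10 and R02 but not R12.
F2: fails — Ruv and Rvs but not Rus.
F3: satisfies the condition.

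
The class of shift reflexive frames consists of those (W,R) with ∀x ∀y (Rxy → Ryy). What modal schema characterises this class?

This is shift-reflexivity; the standard corresponding axiom is T□: □(□r → r).
Suppose □(□r→r) is valid. Take Rxy and set V(r)={w : Ryw}. Then at y, □r holds; since □(□r→r) at x, □r→r at y, so r at y, i.e. Ryy.

□(□r → r)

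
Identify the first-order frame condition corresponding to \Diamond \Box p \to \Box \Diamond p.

convergence: \forall x \forall y \forall z (Rxy \wedge Rxz \to \exists w (Ryw \wedge Rzw))

Suppose ◇□p→□◇p is valid. Take Rxy, Rxz and set V(p)={w : Ryw}. Then □p at y so ◇□p at x, so □◇p at x, so ◇p at z, giving w with Rzw and Ryw.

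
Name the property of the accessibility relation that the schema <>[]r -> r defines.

symmetry: forall x forall y (Rxy -> Ryx)

Equivalently (dual form): r → □◇r.
Suppose r→□◇r is valid. Take Rxy and set V(r)={x}. Then r at x, so □◇r at x, so ◇r at y, so some z with Ryz has r; z=x, i.e. Ryx.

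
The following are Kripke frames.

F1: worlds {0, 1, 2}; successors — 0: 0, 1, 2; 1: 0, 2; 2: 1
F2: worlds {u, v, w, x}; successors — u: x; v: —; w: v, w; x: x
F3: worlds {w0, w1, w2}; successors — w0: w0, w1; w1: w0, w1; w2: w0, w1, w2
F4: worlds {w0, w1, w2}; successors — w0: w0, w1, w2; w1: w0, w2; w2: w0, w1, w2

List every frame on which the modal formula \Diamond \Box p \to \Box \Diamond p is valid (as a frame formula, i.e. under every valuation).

The schema corresponds to convergence: \forall x \forall y \forall z (Rxy \wedge Rxz \to \exists w (Ryw \wedge Rzw)).
F1: fails — R02 and R01 but 2 and 1 have no common successor.
F2: fails — Rww and Rwv but w and v have no common successor.
F3: condition met.
F4: condition met.
Valid on: F3, F4.

F3, F4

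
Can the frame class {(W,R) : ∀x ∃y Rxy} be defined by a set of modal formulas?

Definable; □q → ◇q defines it

This is a Sahlqvist condition; the D axiom □q → ◇q defines it.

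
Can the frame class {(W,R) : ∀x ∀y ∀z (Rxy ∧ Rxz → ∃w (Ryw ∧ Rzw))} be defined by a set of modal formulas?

This is a Sahlqvist condition; the .2 axiom ◇□p → □◇p defines it.

Yes — defined by ◇□p → □◇p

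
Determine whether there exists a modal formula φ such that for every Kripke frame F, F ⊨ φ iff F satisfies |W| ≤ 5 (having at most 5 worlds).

No

Any modally definable frame class is closed under disjoint unions.
Any modal formula valid on each of 6 disjoint one-world frames is valid on their disjoint union (validity is preserved under disjoint unions). Each one-world frame has |W|=1≤5, but the union has |W|=6.
Hence having at most 5 worlds is not modally definable.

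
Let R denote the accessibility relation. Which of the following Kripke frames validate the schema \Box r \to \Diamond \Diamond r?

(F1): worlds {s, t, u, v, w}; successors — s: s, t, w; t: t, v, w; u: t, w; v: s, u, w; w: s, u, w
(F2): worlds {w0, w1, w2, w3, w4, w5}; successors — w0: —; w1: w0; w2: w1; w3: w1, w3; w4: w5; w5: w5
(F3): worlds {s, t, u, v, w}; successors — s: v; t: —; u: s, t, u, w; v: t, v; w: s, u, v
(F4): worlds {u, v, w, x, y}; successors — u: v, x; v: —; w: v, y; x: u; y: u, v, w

Frame correspondent (Sahlqvist): \forall x \exists w (xRw \wedge x R^2 w) — i.e. a generalized confluence (Geach) condition.
(F1): satisfies the condition.
(F2): fails — at w0 but no w with w0Rw and w0R²w.
(F3): fails — at t but no w* with tRw* and tR²w*.
(F4): fails — at u but no t with uRt and uR²t.
Valid on: (F1).

(F1)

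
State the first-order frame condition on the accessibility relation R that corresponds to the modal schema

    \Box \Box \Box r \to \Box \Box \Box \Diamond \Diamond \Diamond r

\forall x \forall z (x R^3 z \to \exists w (x R^3 w \wedge z R^3 w))

This is a Sahlqvist (Geach-type) schema ◇^0□^3r → □^3◇^3r.
Minimal-valuation argument: fix x; take any y with xR^0y and any z with xR^3z. Set V(r) to the set of worlds R-reachable from y in exactly 3 steps. Then □^3r holds at y, so the antecedent holds at x; validity forces ◇^3r at z, giving a w with zR^3w and yR^3w.
First-order correspondent: \forall x \forall z (x R^3 z \to \exists w (x R^3 w \wedge z R^3 w)).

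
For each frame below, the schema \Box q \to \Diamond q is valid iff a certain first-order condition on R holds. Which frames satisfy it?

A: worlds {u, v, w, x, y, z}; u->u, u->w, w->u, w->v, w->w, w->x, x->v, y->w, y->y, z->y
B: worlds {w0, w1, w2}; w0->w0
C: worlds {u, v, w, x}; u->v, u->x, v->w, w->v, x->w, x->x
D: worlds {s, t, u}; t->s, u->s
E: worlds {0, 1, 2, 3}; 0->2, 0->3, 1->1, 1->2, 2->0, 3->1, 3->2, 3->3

C, E

Frame correspondent (Sahlqvist): \forall x \exists y Rxy — i.e. seriality.
A: fails — world v has no successor.
B: fails — world w1 has no successor.
C: ✓.
D: fails — world s has no successor.
E: ✓.
Valid on: C, E.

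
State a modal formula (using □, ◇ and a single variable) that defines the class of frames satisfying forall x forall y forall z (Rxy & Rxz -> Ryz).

◇r → □◇r

This is the Euclidean property; the standard corresponding axiom is 5: ◇r → □◇r.
Suppose ◇r→□◇r is valid. Take Rxy, Rxz and set V(r)={y}. Then ◇r at x, so □◇r at x, so ◇r at z, so some w with Rzw has r; w=y, i.e. Rzy. By symmetry of the argument, Ryz.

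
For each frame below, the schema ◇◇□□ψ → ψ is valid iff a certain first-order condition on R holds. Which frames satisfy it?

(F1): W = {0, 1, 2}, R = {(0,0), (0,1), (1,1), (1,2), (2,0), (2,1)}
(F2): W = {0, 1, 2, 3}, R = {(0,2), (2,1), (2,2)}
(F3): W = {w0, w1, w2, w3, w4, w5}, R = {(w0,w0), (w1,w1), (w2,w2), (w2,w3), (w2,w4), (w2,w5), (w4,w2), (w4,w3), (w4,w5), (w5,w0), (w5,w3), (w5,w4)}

The schema corresponds to a generalized confluence (Geach) condition: ∀x ∀y (xR²y → ∃w (yR²w ∧ x = w)).
(F1): holds.
(F2): fails — 0R²1 but no w with 1R²w and 0=w.
(F3): fails — w2R²w0 but no w with w0R²w and w2=w.

(F1)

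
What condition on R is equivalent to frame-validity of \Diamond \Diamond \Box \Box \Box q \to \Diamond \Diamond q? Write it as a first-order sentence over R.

This is a Sahlqvist (Geach-type) schema ◇^2□^3q → □^0◇^2q.
First-order correspondent: \forall x \forall y (x R^2 y \to \exists w (y R^3 w \wedge x R^2 w)).

\forall x \forall y (x R^2 y \to \exists w (y R^3 w \wedge x R^2 w))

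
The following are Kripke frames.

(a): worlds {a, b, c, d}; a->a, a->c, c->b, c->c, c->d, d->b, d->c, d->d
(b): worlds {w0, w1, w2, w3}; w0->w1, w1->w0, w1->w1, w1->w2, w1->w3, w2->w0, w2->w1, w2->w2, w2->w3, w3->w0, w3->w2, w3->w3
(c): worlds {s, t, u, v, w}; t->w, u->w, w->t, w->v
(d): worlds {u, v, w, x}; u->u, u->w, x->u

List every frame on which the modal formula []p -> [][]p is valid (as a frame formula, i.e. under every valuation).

The schema corresponds to transitivity: forall x forall y forall z (Rxy & Ryz -> Rxz).
(a): fails — Rac and Rcd but not Rad.
(b): fails — Rw3w2 and Rw2w1 but not Rw3w1.
(c): fails — Rwt and Rtw but not Rww.
(d): fails — Rxu and Ruw but not Rxw.
Valid on no frame.

none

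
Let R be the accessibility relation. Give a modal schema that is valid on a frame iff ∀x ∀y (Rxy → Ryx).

s → □◇s

A defining formula is s → □◇s (the B axiom).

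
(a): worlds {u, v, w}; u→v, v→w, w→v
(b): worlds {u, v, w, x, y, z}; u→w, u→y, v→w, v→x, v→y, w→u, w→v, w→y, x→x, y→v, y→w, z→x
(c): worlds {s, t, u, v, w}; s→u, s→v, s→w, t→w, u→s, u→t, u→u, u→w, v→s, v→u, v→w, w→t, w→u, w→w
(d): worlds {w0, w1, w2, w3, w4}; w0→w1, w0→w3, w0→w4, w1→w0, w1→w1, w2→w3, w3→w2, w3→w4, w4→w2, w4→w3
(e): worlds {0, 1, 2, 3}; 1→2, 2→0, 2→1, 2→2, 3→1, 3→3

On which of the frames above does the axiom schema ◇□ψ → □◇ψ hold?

(a), (c)

This is the axiom for convergence; its first-order frame correspondent is ∀x ∀y ∀z (Rxy ∧ Rxz → ∃w (Ryw ∧ Rzw)).
(a): condition met.
(b): fails — Rvw and Rvx but w and x have no common successor.
(c): condition met.
(d): fails — Rw0w4 and Rw0w1 but w4 and w1 have no common successor.
(e): fails — R20 and R20 but 0 and 0 have no common successor.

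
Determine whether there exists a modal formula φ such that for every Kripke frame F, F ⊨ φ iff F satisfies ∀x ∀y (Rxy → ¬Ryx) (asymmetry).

No — not modally definable

Any modally definable frame class is closed under surjective bounded morphisms.
The 4-cycle (worlds 0,1,2,3 with 0→1→2→3→0) is asymmetric. Mapping every world to a single reflexive point • is a surjective bounded morphism, and the reflexive point is not asymmetric (R•• but asymmetry requires ¬R••).
So the class is not modally definable.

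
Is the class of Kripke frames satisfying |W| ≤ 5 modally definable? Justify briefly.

No

If a class were modally definable it would be closed under disjoint unions (Goldblatt–Thomason).
Any modal formula valid on each of 6 disjoint one-world frames is valid on their disjoint union (validity is preserved under disjoint unions). Each one-world frame has |W|=1≤5, but the union has |W|=6.
Hence having at most 5 worlds is not modally definable.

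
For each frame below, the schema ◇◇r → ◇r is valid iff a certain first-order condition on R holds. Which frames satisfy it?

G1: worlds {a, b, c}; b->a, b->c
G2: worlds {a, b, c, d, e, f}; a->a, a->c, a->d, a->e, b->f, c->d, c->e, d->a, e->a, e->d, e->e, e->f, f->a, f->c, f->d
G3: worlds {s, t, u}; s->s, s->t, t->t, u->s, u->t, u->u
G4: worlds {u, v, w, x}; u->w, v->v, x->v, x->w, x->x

The schema corresponds to transitivity: ∀x ∀y ∀z (Rxy ∧ Ryz → Rxz).
G1: condition met.
G2: fails — Rcd and Rda but not Rca.
G3: condition met.
G4: condition met.

G1, G3, G4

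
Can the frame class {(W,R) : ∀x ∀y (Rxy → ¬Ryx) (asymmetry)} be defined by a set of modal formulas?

Modal frame validity is preserved under surjective bounded morphisms.
The 5-cycle (worlds s,t,u,v,w with s→t→u→v→w→s) is asymmetric. Mapping every world to a single reflexive point • is a surjective bounded morphism, and the reflexive point is not asymmetric (R•• but asymmetry requires ¬R••).
So no modal formula (or set of formulas) defines exactly the asymmetric frames.

No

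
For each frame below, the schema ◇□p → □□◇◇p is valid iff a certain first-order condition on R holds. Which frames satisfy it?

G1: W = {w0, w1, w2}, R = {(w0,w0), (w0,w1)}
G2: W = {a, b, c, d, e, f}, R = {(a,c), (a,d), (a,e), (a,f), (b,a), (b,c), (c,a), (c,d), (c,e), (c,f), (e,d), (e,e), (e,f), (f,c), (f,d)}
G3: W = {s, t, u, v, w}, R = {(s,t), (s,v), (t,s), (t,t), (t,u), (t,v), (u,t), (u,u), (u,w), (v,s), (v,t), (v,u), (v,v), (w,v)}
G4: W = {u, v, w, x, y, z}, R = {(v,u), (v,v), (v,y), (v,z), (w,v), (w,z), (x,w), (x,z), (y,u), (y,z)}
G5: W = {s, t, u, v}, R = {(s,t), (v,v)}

G3, G5

Frame correspondent (Sahlqvist): ∀x ∀y ∀z ((xRy ∧ xR²z) → ∃w (yRw ∧ zR²w)) — i.e. a generalized confluence (Geach) condition.
G1: fails — w0Rw0, w0R²w1 but no w with w0Rw and w1R²w.
G2: fails — aRc, aR²d but no w with cRw and dR²w.
G3: ✓.
G4: fails — vRu, vR²u but no t with uRt and uR²t.
G5: ✓.
Valid on: G3, G5.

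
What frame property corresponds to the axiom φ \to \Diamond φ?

Equivalently (dual form): □φ → φ.
Suppose □φ→φ is valid. At any x set V(φ)={w : Rxw}. Then □φ holds at x, so φ holds at x, i.e. Rxx.
Conversely, any frame satisfying \forall x Rxx validates the schema.
Frame condition: \forall x Rxx.

Reflexivity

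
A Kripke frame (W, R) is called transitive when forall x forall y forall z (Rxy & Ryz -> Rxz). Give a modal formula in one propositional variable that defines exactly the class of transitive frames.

A defining formula is □r → □□r (the 4 axiom).
Suppose □r→□□r is valid. Take Rxy, Ryz and set V(r)={w : Rxw}. Then □r at x, so □□r at x, so □r at y, so r at z, i.e. Rxz.

□r → □□r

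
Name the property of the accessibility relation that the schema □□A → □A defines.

This schema is the C4 axiom.
Its frame correspondent is density — ∀x ∀y (Rxy → ∃z (Rxz ∧ Rzy)).

Density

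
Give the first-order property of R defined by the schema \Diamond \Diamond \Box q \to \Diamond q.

\forall x \forall y (x R^2 y \to \exists w (yRw \wedge xRw))

This is a Sahlqvist (Geach-type) schema ◇^2□^1q → □^0◇^1q.
Minimal-valuation argument: fix x; take any y with xR^2y and any z with xR^0z. Set V(q) to the set of worlds R-reachable from y in exactly 1 step. Then □^1q holds at y, so the antecedent holds at x; validity forces ◇^1q at z, giving a w with zR^1w and yR^1w.
First-order correspondent: \forall x \forall y (x R^2 y \to \exists w (yRw \wedge xRw)).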